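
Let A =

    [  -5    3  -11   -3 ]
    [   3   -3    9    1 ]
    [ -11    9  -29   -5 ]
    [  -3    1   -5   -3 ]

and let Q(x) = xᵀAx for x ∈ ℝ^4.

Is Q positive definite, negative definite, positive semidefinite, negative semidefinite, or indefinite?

Row-reducing A symmetrically gives the diagonal entries -5, -6/5, 0, -2/3.
Counting signs: 3 negative, 1 zero.
Hence Q is negative semidefinite.

negative semidefinite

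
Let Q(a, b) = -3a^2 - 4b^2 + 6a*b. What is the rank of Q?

Write A = [[-3, 3], [3, -4]].
Symmetric row and column elimination reduces A to a congruent diagonal form with pivots -3, -1.
That gives 2 negative pivots.
The rank is the number of nonzero pivots: 2.

2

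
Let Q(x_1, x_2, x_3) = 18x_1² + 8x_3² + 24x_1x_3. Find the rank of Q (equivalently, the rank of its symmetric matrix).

1

Write A = [[18, 0, 12], [0, 0, 0], [12, 0, 8]].
Congruent diagonalization of A (simultaneous row and column reduction) yields pivots 18, 0, 0.
That gives 1 positive, 2 zero pivots.
The rank is the number of nonzero pivots: 1.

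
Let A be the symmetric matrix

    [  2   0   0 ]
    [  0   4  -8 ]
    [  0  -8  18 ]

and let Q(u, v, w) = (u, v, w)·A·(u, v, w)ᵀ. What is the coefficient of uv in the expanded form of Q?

0

The coefficient of uv is A[1,2] + A[2,1] = 2·0 = 0.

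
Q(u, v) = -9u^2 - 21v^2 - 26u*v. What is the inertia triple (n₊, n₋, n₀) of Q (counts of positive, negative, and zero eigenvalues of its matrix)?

The associated matrix is A = [[-9, -13], [-13, -21]].
Row-reducing A symmetrically gives the diagonal entries -9, -20/9.
So there are 2 negative pivots.

(0, 2, 0)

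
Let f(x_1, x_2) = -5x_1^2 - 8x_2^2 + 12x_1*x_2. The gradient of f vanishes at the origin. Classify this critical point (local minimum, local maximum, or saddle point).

local maximum

The Hessian at the origin is H = [[-10, 12], [12, -16]].
det H = -10·-16 − (12)² = 16 > 0 and H[1,1] = -10 < 0, so H is negative definite.
Therefore the origin is a local maximum.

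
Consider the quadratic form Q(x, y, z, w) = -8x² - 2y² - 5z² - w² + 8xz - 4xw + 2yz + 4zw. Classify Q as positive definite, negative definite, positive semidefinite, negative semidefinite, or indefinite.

The symmetric matrix of Q is A = [[-8, 0, 4, -2], [0, -2, 1, 0], [4, 1, -5, 2], [-2, 0, 2, -1]].
Leading principal minors: Δ_1 = -8, Δ_2 = 16, Δ_3 = -40, Δ_4 = 4.
The signs alternate starting with Δ_1 < 0, so by Sylvester's criterion Q is negative definite.

negative definite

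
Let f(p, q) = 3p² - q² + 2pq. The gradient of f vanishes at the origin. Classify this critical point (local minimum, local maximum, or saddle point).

saddle point

The Hessian at the origin is H = [[6, 2], [2, -2]].
det H = 6·-2 − (2)² = -16 < 0, so H is indefinite.
Therefore the origin is a saddle point.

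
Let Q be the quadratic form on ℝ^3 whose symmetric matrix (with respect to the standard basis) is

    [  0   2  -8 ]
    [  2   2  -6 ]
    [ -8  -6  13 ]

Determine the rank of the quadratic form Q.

3

Row reduction of A gives 3 nonzero rows, so rank A = 3.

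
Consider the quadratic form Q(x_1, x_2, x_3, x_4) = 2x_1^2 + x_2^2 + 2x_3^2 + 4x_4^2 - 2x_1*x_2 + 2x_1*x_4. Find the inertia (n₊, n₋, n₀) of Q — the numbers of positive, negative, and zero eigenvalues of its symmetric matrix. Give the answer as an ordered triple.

(4, 0, 0)

The associated matrix is A = [[2, -1, 0, 1], [-1, 1, 0, 0], [0, 0, 2, 0], [1, 0, 0, 4]].
An LDLᵀ factorisation of A has diagonal entries 2, 1/2, 2, 3.
That gives 4 positive pivots.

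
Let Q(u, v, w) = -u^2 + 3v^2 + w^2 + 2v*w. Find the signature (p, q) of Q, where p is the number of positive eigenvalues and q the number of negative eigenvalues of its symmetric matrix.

(2, 1)

The associated matrix is A = [[-1, 0, 0], [0, 3, 1], [0, 1, 1]].
An LDLᵀ factorisation of A has diagonal entries -1, 3, 2/3.
That gives 2 positive, 1 negative pivots.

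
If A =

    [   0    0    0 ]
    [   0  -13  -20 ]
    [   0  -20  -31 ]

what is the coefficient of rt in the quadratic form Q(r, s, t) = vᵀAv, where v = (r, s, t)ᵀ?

0

The coefficient of rt is A[1,3] + A[3,1] = 2·0 = 0.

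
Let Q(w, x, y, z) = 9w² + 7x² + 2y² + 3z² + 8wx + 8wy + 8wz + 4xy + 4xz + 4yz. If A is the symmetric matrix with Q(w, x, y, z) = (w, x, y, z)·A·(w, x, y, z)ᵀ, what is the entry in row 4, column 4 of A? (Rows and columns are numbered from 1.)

The coefficient of z² in Q is 3, and that is exactly A[4,4].

3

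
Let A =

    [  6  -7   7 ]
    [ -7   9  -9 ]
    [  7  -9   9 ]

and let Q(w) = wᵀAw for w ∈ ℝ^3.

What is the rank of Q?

Congruent diagonalization of A (simultaneous row and column reduction) yields pivots 6, 5/6, 0.
So there are 2 positive, 1 zero pivots.
The rank is the number of nonzero pivots: 2.

2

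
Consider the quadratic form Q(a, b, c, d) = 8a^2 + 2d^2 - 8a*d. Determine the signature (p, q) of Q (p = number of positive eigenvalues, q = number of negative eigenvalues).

(1, 0)

Write A = [[8, 0, 0, -4], [0, 0, 0, 0], [0, 0, 0, 0], [-4, 0, 0, 2]].
Congruent diagonalization of A (simultaneous row and column reduction) yields pivots 8, 0, 0, 0.
So there are 1 positive, 3 zero pivots.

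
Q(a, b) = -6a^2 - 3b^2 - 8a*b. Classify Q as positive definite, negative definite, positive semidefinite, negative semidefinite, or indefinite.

The symmetric matrix of Q is A = [[-6, -4], [-4, -3]].
Leading principal minors: Δ_1 = -6, Δ_2 = 2.
The signs alternate starting with Δ_1 < 0, so by Sylvester's criterion Q is negative definite.

negative definite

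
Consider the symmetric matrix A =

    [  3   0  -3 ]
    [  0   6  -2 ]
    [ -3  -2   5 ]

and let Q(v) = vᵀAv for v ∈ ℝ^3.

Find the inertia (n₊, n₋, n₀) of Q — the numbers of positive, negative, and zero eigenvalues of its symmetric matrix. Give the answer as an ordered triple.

Applying the same elementary operations to the rows and columns of A produces a congruent diagonal matrix with entries 3, 6, 4/3.
So there are 3 positive pivots.

(3, 0, 0)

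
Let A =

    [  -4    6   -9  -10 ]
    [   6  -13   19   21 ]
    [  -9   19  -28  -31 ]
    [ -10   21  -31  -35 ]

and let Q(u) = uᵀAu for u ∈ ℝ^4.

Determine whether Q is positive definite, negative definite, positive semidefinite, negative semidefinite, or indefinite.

Leading principal minors: Δ_1 = -4, Δ_2 = 16, Δ_3 = -3, Δ_4 = 2.
The signs alternate starting with Δ_1 < 0, so by Sylvester's criterion Q is negative definite.

negative definite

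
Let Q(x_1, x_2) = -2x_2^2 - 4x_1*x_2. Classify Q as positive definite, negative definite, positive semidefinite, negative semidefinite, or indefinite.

The symmetric matrix of Q is [[0, -2], [-2, -2]].
For the 2×2 matrix [[0, -2], [-2, -2]]: det = 0·-2 − (-2)² = -4, trace = -2.
det < 0 so the eigenvalues have opposite signs; the form is indefinite.

indefinite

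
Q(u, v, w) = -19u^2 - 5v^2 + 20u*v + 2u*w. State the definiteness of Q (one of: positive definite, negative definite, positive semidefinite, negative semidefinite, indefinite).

The associated matrix is A = [[-19, 10, 1], [10, -5, 0], [1, 0, 0]].
Congruent diagonalization of A (simultaneous row and column reduction) yields pivots -19, 5/19, -1.
That gives 1 positive, 2 negative pivots.
Hence Q is indefinite.

indefinite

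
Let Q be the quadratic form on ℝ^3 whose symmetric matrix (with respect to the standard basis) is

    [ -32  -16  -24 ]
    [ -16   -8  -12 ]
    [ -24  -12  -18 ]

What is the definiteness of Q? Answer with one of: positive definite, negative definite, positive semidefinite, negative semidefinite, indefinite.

negative semidefinite

Row-reducing A symmetrically gives the diagonal entries -32, 0, 0.
Counting signs: 1 negative, 2 zero.
Hence Q is negative semidefinite.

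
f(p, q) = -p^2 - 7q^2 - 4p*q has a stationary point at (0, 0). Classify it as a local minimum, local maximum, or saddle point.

The Hessian at the origin is H = [[-2, -4], [-4, -14]].
det H = -2·-14 − (-4)² = 12 > 0 and H[1,1] = -2 < 0, so H is negative definite.
Therefore the origin is a local maximum.

local maximum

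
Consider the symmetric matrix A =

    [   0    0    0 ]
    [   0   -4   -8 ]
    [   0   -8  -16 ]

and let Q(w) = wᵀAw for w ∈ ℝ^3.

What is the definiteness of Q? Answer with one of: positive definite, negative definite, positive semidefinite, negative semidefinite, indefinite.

Row-reducing A symmetrically gives the diagonal entries 0, -4, 0.
That gives 1 negative, 2 zero pivots.
Hence Q is negative semidefinite.

negative semidefinite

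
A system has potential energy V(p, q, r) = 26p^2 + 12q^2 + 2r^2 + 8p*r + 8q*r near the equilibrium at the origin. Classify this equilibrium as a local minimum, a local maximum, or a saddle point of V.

local minimum

The Hessian at the origin is H = [[52, 0, 8], [0, 24, 8], [8, 8, 4]].
Row-reducing H symmetrically gives the diagonal entries 52, 24, 4/39.
That gives 3 positive pivots.
H is positive definite, so the origin is a strict local minimum.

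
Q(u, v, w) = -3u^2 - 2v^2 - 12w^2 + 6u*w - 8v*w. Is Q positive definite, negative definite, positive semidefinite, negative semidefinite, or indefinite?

negative definite

The symmetric matrix of Q is A = [[-3, 0, 3], [0, -2, -4], [3, -4, -12]].
Leading principal minors: Δ_1 = -3, Δ_2 = 6, Δ_3 = -6.
The signs alternate starting with Δ_1 < 0, so by Sylvester's criterion Q is negative definite.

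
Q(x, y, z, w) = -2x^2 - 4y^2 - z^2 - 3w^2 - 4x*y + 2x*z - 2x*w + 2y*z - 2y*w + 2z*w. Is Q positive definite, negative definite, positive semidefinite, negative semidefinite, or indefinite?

Write A = [[-2, -2, 1, -1], [-2, -4, 1, -1], [1, 1, -1, 1], [-1, -1, 1, -3]].
An LDLᵀ factorisation of A has diagonal entries -2, -2, -1/2, -2.
So there are 4 negative pivots.
Hence Q is negative definite.

negative definite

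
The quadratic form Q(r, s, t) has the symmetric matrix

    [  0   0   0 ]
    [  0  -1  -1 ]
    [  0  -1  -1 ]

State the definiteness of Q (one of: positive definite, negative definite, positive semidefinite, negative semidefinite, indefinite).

negative semidefinite

Row-reducing A symmetrically gives the diagonal entries 0, -1, 0.
Counting signs: 1 negative, 2 zero.
Hence Q is negative semidefinite.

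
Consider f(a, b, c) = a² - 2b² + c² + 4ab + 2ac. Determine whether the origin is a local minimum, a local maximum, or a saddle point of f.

saddle point

The Hessian at the origin is H = [[2, 4, 2], [4, -4, 0], [2, 0, 2]].
Applying the same elementary operations to the rows and columns of H produces a congruent diagonal matrix with entries 2, -12, 4/3.
Counting signs: 2 positive, 1 negative.
H is indefinite, so the origin is a saddle point.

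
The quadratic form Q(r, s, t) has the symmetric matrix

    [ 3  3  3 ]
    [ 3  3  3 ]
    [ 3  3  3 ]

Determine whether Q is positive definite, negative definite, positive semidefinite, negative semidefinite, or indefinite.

Applying the same elementary operations to the rows and columns of A produces a congruent diagonal matrix with entries 3, 0, 0.
Counting signs: 1 positive, 2 zero.
Hence Q is positive semidefinite.

positive semidefinite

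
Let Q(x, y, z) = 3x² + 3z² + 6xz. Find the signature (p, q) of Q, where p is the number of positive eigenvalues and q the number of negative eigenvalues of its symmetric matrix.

Write A = [[3, 0, 3], [0, 0, 0], [3, 0, 3]].
Row-reducing A symmetrically gives the diagonal entries 3, 0, 0.
So there are 1 positive, 2 zero pivots.

(1, 0)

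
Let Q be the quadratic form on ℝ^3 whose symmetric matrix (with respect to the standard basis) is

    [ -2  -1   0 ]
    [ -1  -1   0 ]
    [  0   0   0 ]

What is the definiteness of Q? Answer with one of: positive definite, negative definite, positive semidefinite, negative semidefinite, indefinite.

Symmetric row and column elimination reduces A to a congruent diagonal form with pivots -2, -1/2, 0.
Counting signs: 2 negative, 1 zero.
Hence Q is negative semidefinite.

negative semidefinite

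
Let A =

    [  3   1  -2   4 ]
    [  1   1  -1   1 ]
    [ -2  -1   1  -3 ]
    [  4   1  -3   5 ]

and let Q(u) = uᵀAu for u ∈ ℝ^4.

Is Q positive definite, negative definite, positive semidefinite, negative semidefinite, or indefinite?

Congruent diagonalization of A (simultaneous row and column reduction) yields pivots 3, 2/3, -1/2, 0.
Counting signs: 2 positive, 1 negative, 1 zero.
Hence Q is indefinite.

indefinite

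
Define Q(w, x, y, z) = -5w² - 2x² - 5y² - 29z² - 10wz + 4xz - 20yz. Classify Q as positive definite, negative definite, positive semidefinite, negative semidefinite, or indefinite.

negative definite

The symmetric matrix of Q is A = [[-5, 0, 0, -5], [0, -2, 0, 2], [0, 0, -5, -10], [-5, 2, -10, -29]].
Leading principal minors: Δ_1 = -5, Δ_2 = 10, Δ_3 = -50, Δ_4 = 100.
The signs alternate starting with Δ_1 < 0, so by Sylvester's criterion Q is negative definite.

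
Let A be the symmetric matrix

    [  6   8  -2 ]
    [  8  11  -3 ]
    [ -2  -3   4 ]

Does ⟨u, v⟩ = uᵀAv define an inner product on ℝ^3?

yes

Leading principal minors: Δ_1 = 6, Δ_2 = 2, Δ_3 = 6.
All leading principal minors are positive, so by Sylvester's criterion Q is positive definite.
⟨·,·⟩ is an inner product exactly when A is positive definite.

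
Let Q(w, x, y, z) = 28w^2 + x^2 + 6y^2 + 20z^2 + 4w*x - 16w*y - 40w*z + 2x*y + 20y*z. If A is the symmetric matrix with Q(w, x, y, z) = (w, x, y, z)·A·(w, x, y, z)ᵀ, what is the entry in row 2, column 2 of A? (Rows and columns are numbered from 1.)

1

The coefficient of x^2 in Q is 1, and that is exactly A[2,2].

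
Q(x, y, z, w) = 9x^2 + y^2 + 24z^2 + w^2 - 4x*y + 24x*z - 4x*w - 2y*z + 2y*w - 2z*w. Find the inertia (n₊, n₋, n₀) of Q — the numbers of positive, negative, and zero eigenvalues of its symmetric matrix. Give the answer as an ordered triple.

(3, 0, 1)

The associated matrix is A = [[9, -2, 12, -2], [-2, 1, -1, 1], [12, -1, 24, -1], [-2, 1, -1, 1]].
Row-reducing A symmetrically gives the diagonal entries 9, 5/9, 3, 0.
Counting signs: 3 positive, 1 zero.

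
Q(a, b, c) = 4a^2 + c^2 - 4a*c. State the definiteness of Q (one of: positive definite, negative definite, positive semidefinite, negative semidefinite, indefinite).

The symmetric matrix is A = [[4, 0, -2], [0, 0, 0], [-2, 0, 1]].
Symmetric row and column elimination reduces A to a congruent diagonal form with pivots 4, 0, 0.
Counting signs: 1 positive, 2 zero.
Hence Q is positive semidefinite.

positive semidefinite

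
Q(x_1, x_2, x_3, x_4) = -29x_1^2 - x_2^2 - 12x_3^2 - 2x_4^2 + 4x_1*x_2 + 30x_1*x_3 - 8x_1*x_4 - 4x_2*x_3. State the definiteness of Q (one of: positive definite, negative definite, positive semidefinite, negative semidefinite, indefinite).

The symmetric matrix of Q is A = [[-29, 2, 15, -4], [2, -1, -2, 0], [15, -2, -12, 0], [-4, 0, 0, -2]].
Leading principal minors: Δ_1 = -29, Δ_2 = 25, Δ_3 = -79, Δ_4 = 30.
The signs alternate starting with Δ_1 < 0, so by Sylvester's criterion Q is negative definite.

negative definite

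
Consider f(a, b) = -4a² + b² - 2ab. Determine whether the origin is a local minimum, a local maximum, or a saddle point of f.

The Hessian at the origin is H = [[-8, -2], [-2, 2]].
det H = -8·2 − (-2)² = -20 < 0, so H is indefinite.
Therefore the origin is a saddle point.

saddle point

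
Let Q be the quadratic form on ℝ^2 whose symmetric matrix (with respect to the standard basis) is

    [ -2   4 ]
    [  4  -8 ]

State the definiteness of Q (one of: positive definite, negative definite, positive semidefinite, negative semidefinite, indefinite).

Applying the same elementary operations to the rows and columns of A produces a congruent diagonal matrix with entries -2, 0.
Counting signs: 1 negative, 1 zero.
Hence Q is negative semidefinite.

negative semidefinite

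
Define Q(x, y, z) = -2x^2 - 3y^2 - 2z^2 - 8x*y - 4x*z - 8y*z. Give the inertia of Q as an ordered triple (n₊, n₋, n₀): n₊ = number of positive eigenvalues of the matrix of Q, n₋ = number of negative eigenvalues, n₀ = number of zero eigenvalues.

(1, 1, 1)

The symmetric matrix is A = [[-2, -4, -2], [-4, -3, -4], [-2, -4, -2]].
Applying the same elementary operations to the rows and columns of A produces a congruent diagonal matrix with entries -2, 5, 0.
Counting signs: 1 positive, 1 negative, 1 zero.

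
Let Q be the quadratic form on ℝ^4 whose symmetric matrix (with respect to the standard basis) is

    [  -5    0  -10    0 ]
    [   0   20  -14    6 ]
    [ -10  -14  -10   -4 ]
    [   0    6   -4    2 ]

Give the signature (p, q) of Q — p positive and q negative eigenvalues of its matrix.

Row-reducing A symmetrically gives the diagonal entries -5, 20, 1/5, 0.
So there are 2 positive, 1 negative, 1 zero pivots.

(2, 1)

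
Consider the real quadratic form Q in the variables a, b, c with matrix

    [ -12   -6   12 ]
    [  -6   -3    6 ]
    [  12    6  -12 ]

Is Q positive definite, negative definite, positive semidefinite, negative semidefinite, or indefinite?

Row-reducing A symmetrically gives the diagonal entries -12, 0, 0.
That gives 1 negative, 2 zero pivots.
Hence Q is negative semidefinite.

negative semidefinite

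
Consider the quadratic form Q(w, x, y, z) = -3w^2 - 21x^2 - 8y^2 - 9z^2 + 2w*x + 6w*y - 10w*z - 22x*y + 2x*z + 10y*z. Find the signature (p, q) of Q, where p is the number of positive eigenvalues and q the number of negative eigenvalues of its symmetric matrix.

The symmetric matrix is A = [[-3, 1, 3, -5], [1, -21, -11, 1], [3, -11, -8, 5], [-5, 1, 5, -9]].
Applying the same elementary operations to the rows and columns of A produces a congruent diagonal matrix with entries -3, -62/3, -5/31, 0.
That gives 3 negative, 1 zero pivots.

(0, 3)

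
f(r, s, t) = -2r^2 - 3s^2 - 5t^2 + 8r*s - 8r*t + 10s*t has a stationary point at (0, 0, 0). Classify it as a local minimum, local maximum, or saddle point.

saddle point

The Hessian at the origin is H = [[-4, 8, -8], [8, -6, 10], [-8, 10, -10]].
An LDLᵀ factorisation of H has diagonal entries -4, 10, 12/5.
Counting signs: 2 positive, 1 negative.
H is indefinite, so the origin is a saddle point.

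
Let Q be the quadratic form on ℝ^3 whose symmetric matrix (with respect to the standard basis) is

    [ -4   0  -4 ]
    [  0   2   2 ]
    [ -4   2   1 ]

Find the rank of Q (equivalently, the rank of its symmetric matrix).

Applying the same elementary operations to the rows and columns of A produces a congruent diagonal matrix with entries -4, 2, 3.
That gives 2 positive, 1 negative pivots.
The rank is the number of nonzero pivots: 3.

3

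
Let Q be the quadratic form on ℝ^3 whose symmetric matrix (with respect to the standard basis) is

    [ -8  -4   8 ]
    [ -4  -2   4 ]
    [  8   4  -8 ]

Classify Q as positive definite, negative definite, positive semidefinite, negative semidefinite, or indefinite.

negative semidefinite

Applying the same elementary operations to the rows and columns of A produces a congruent diagonal matrix with entries -8, 0, 0.
So there are 1 negative, 2 zero pivots.
Hence Q is negative semidefinite.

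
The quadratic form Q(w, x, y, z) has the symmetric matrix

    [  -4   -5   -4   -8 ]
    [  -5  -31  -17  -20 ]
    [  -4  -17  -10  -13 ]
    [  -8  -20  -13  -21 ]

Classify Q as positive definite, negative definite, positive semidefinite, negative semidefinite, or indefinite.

negative definite

Congruent diagonalization of A (simultaneous row and column reduction) yields pivots -4, -99/4, -2/11, -5/6.
Counting signs: 4 negative.
Hence Q is negative definite.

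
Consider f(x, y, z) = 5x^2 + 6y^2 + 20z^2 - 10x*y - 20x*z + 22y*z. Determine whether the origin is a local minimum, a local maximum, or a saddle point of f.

The Hessian at the origin is H = [[10, -10, -20], [-10, 12, 22], [-20, 22, 40]].
Applying the same elementary operations to the rows and columns of H produces a congruent diagonal matrix with entries 10, 2, -2.
So there are 2 positive, 1 negative pivots.
H is indefinite, so the origin is a saddle point.

saddle point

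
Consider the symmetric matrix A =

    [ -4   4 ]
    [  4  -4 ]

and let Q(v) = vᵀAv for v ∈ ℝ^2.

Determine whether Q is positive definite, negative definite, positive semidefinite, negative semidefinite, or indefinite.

negative semidefinite

Congruent diagonalization of A (simultaneous row and column reduction) yields pivots -4, 0.
So there are 1 negative, 1 zero pivots.
Hence Q is negative semidefinite.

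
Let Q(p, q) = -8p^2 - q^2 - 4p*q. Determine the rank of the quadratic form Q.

The symmetric matrix is A = [[-8, -2], [-2, -1]].
Congruent diagonalization of A (simultaneous row and column reduction) yields pivots -8, -1/2.
Counting signs: 2 negative.
The rank is the number of nonzero pivots: 2.

2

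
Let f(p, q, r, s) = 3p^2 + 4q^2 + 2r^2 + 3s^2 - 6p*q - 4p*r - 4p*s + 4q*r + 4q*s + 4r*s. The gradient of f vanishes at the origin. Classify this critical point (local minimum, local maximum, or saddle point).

The Hessian at the origin is H = [[6, -6, -4, -4], [-6, 8, 4, 4], [-4, 4, 4, 4], [-4, 4, 4, 6]].
Row-reducing H symmetrically gives the diagonal entries 6, 2, 4/3, 2.
That gives 4 positive pivots.
H is positive definite, so the origin is a strict local minimum.

local minimum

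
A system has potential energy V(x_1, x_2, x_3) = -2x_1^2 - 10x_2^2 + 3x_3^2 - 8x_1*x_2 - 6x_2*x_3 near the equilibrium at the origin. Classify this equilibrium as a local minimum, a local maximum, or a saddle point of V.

saddle point

The Hessian at the origin is H = [[-4, -8, 0], [-8, -20, -6], [0, -6, 6]].
An LDLᵀ factorisation of H has diagonal entries -4, -4, 15.
So there are 1 positive, 2 negative pivots.
H is indefinite, so the origin is a saddle point.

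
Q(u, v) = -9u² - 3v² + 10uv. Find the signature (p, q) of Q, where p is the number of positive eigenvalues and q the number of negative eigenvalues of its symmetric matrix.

Write A = [[-9, 5], [5, -3]].
Symmetric row and column elimination reduces A to a congruent diagonal form with pivots -9, -2/9.
Counting signs: 2 negative.

(0, 2)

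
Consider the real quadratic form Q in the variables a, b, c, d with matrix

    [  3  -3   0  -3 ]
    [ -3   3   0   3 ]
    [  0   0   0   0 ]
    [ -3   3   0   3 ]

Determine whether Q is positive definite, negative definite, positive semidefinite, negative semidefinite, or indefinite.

Row-reducing A symmetrically gives the diagonal entries 3, 0, 0, 0.
That gives 1 positive, 3 zero pivots.
Hence Q is positive semidefinite.

positive semidefinite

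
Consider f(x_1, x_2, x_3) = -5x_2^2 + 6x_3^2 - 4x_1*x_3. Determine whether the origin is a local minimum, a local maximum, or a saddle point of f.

The Hessian at the origin is H = [[0, 0, -4], [0, -10, 0], [-4, 0, 12]].
H is indefinite, so the origin is a saddle point.

saddle point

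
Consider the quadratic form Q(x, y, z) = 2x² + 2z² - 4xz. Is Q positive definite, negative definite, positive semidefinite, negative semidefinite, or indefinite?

positive semidefinite

The associated matrix is A = [[2, 0, -2], [0, 0, 0], [-2, 0, 2]].
Row-reducing A symmetrically gives the diagonal entries 2, 0, 0.
That gives 1 positive, 2 zero pivots.
Hence Q is positive semidefinite.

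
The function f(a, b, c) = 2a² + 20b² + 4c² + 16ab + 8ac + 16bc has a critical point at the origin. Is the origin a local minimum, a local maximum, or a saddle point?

The Hessian at the origin is H = [[4, 16, 8], [16, 40, 16], [8, 16, 8]].
Applying the same elementary operations to the rows and columns of H produces a congruent diagonal matrix with entries 4, -24, 8/3.
So there are 2 positive, 1 negative pivots.
H is indefinite, so the origin is a saddle point.

saddle point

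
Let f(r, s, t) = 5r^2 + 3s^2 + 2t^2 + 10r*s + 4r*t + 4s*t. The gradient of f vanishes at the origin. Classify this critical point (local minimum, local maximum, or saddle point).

The Hessian at the origin is H = [[10, 10, 4], [10, 6, 4], [4, 4, 4]].
Congruent diagonalization of H (simultaneous row and column reduction) yields pivots 10, -4, 12/5.
That gives 2 positive, 1 negative pivots.
H is indefinite, so the origin is a saddle point.

saddle point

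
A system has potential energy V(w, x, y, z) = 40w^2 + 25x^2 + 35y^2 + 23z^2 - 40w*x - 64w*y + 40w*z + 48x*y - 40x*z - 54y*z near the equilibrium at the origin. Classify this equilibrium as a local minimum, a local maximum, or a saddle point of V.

The Hessian at the origin is H = [[80, -40, -64, 40], [-40, 50, 48, -40], [-64, 48, 70, -54], [40, -40, -54, 46]].
Congruent diagonalization of H (simultaneous row and column reduction) yields pivots 80, 30, 154/15, 12/77.
That gives 4 positive pivots.
H is positive definite, so the origin is a strict local minimum.

local minimum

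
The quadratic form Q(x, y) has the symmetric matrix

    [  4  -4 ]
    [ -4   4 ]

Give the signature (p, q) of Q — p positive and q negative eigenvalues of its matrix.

(1, 0)

Row-reducing A symmetrically gives the diagonal entries 4, 0.
Counting signs: 1 positive, 1 zero.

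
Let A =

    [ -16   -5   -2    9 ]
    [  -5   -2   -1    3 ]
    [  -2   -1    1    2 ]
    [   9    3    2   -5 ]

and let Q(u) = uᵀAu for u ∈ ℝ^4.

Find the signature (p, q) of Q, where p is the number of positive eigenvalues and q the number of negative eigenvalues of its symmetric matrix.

An LDLᵀ factorisation of A has diagonal entries -16, -7/16, 11/7, -2/11.
That gives 1 positive, 3 negative pivots.

(1, 3)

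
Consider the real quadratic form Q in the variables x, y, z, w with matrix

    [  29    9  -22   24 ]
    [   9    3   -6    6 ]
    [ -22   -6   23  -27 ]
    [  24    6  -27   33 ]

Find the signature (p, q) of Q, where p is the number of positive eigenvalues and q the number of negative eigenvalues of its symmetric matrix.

Symmetric row and column elimination reduces A to a congruent diagonal form with pivots 29, 6/29, 3, 0.
Counting signs: 3 positive, 1 zero.

(3, 0)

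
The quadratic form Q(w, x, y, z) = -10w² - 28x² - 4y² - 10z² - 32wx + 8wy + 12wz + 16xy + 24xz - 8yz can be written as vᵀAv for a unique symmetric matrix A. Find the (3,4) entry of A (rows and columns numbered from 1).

-4

The coefficient of y·z in Q is -8. For a symmetric A this equals A[3,4] + A[4,3] = 2·A[3,4].
So A[3,4] = -8/2 = -4.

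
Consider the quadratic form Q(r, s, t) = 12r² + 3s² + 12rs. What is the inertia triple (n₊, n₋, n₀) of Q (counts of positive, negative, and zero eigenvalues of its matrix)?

The associated matrix is A = [[12, 6, 0], [6, 3, 0], [0, 0, 0]].
Congruent diagonalization of A (simultaneous row and column reduction) yields pivots 12, 0, 0.
Counting signs: 1 positive, 2 zero.

(1, 0, 2)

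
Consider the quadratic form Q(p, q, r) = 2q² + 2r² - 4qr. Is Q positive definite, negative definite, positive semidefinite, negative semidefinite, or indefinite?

positive semidefinite

The symmetric matrix is A = [[0, 0, 0], [0, 2, -2], [0, -2, 2]].
Congruent diagonalization of A (simultaneous row and column reduction) yields pivots 0, 2, 0.
So there are 1 positive, 2 zero pivots.
Hence Q is positive semidefinite.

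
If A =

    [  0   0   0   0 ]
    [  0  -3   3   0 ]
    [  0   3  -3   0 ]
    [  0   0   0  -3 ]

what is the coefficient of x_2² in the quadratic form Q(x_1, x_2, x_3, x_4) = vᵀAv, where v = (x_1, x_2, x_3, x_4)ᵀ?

The coefficient of x_2² is the diagonal entry A[2,2] = -3.

-3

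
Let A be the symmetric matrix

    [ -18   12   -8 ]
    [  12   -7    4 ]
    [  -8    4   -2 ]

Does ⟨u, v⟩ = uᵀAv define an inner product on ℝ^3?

Applying the same elementary operations to the rows and columns of A produces a congruent diagonal matrix with entries -18, 1, -2/9.
So there are 1 positive, 2 negative pivots.
Hence Q is indefinite.
⟨·,·⟩ is an inner product exactly when A is positive definite.

no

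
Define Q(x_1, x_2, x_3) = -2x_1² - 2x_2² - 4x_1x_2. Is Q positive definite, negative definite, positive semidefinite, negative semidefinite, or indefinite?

Write A = [[-2, -2, 0], [-2, -2, 0], [0, 0, 0]].
Symmetric row and column elimination reduces A to a congruent diagonal form with pivots -2, 0, 0.
So there are 1 negative, 2 zero pivots.
Hence Q is negative semidefinite.

negative semidefinite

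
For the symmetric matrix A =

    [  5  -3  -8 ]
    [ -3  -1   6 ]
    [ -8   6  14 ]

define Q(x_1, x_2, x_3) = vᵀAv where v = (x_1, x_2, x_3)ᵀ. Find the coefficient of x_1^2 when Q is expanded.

5

The coefficient of x_1^2 is the diagonal entry A[1,1] = 5.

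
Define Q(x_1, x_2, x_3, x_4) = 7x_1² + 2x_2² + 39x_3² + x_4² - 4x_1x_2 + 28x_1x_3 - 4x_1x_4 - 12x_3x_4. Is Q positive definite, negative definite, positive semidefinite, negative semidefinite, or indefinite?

The symmetric matrix is A = [[7, -2, 14, -2], [-2, 2, 0, 0], [14, 0, 39, -6], [-2, 0, -6, 1]].
Congruent diagonalization of A (simultaneous row and column reduction) yields pivots 7, 10/7, -1/5, 1.
That gives 3 positive, 1 negative pivots.
Hence Q is indefinite.

indefinite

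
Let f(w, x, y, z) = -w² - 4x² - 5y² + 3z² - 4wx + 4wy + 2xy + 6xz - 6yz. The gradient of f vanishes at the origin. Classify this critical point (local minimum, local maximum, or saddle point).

saddle point

The Hessian at the origin is H = [[-2, -4, 4, 0], [-4, -8, 2, 6], [4, 2, -10, -6], [0, 6, -6, 6]].
H is indefinite, so the origin is a saddle point.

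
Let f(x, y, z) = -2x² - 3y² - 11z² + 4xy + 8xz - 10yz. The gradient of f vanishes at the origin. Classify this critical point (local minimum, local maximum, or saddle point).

The Hessian at the origin is H = [[-4, 4, 8], [4, -6, -10], [8, -10, -22]].
Applying the same elementary operations to the rows and columns of H produces a congruent diagonal matrix with entries -4, -2, -4.
So there are 3 negative pivots.
H is negative definite, so the origin is a strict local maximum.

local maximum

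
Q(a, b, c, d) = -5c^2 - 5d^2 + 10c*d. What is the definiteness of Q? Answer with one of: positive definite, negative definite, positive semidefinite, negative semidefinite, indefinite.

negative semidefinite

The associated matrix is A = [[0, 0, 0, 0], [0, 0, 0, 0], [0, 0, -5, 5], [0, 0, 5, -5]].
Congruent diagonalization of A (simultaneous row and column reduction) yields pivots 0, 0, -5, 0.
That gives 1 negative, 3 zero pivots.
Hence Q is negative semidefinite.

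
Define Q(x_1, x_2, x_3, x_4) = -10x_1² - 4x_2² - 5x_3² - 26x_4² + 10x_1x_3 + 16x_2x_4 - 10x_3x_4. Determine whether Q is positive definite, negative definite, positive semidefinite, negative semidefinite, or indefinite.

Write A = [[-10, 0, 5, 0], [0, -4, 0, 8], [5, 0, -5, -5], [0, 8, -5, -26]].
Applying the same elementary operations to the rows and columns of A produces a congruent diagonal matrix with entries -10, -4, -5/2, 0.
So there are 3 negative, 1 zero pivots.
Hence Q is negative semidefinite.

negative semidefinite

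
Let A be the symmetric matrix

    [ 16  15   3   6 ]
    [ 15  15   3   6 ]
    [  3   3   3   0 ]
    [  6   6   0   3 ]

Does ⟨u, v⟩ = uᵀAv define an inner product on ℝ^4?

Row-reducing A symmetrically gives the diagonal entries 16, 15/16, 12/5, 0.
So there are 3 positive, 1 zero pivots.
Hence Q is positive semidefinite.
⟨·,·⟩ is an inner product exactly when A is positive definite.

no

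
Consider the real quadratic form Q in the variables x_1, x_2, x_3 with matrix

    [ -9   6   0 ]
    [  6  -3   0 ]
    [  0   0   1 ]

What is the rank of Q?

3

Applying the same elementary operations to the rows and columns of A produces a congruent diagonal matrix with entries -9, 1, 1.
That gives 2 positive, 1 negative pivots.
The rank is the number of nonzero pivots: 3.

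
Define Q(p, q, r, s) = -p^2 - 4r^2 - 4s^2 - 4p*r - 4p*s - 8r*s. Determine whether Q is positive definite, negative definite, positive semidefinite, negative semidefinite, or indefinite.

The associated matrix is A = [[-1, 0, -2, -2], [0, 0, 0, 0], [-2, 0, -4, -4], [-2, 0, -4, -4]].
Symmetric row and column elimination reduces A to a congruent diagonal form with pivots -1, 0, 0, 0.
So there are 1 negative, 3 zero pivots.
Hence Q is negative semidefinite.

negative semidefinite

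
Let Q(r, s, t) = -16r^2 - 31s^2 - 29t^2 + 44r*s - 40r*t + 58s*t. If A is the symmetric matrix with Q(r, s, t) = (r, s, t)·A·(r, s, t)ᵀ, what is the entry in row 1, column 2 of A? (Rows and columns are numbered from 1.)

The coefficient of r·s in Q is 44. For a symmetric A this equals A[1,2] + A[2,1] = 2·A[1,2].
So A[1,2] = 44/2 = 22.

22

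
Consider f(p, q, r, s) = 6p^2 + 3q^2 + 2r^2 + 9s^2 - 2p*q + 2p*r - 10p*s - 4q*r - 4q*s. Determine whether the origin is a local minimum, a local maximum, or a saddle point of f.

The Hessian at the origin is H = [[12, -2, 2, -10], [-2, 6, -4, -4], [2, -4, 4, 0], [-10, -4, 0, 18]].
Congruent diagonalization of H (simultaneous row and column reduction) yields pivots 12, 17/3, 22/17, 10/11.
So there are 4 positive pivots.
H is positive definite, so the origin is a strict local minimum.

local minimum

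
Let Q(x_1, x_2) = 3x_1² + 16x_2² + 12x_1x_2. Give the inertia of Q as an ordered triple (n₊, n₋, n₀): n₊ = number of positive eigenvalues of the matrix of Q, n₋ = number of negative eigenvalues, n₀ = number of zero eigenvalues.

Write A = [[3, 6], [6, 16]].
Symmetric row and column elimination reduces A to a congruent diagonal form with pivots 3, 4.
Counting signs: 2 positive.

(2, 0, 0)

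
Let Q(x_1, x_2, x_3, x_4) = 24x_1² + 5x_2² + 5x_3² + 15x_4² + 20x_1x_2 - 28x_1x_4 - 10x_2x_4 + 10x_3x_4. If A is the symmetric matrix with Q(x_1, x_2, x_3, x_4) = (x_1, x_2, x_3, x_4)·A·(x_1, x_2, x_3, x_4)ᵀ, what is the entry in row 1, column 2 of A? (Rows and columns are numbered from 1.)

The coefficient of x_1·x_2 in Q is 20. For a symmetric A this equals A[1,2] + A[2,1] = 2·A[1,2].
So A[1,2] = 20/2 = 10.

10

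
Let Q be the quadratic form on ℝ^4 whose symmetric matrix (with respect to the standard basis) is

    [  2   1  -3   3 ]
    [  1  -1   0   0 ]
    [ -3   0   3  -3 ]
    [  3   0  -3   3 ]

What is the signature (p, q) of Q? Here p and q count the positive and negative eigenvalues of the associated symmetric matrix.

(1, 1)

Congruent diagonalization of A (simultaneous row and column reduction) yields pivots 2, -3/2, 0, 0.
That gives 1 positive, 1 negative, 2 zero pivots.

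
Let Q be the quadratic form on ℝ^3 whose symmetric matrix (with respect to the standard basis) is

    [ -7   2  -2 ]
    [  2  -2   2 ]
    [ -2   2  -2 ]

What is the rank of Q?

Symmetric row and column elimination reduces A to a congruent diagonal form with pivots -7, -10/7, 0.
Counting signs: 2 negative, 1 zero.
The rank is the number of nonzero pivots: 2.

2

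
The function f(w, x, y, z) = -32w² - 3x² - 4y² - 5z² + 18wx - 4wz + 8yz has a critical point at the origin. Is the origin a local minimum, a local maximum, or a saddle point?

The Hessian at the origin is H = [[-64, 18, 0, -4], [18, -6, 0, 0], [0, 0, -8, 8], [-4, 0, 8, -10]].
Symmetric row and column elimination reduces H to a congruent diagonal form with pivots -64, -15/16, -8, -2/5.
Counting signs: 4 negative.
H is negative definite, so the origin is a strict local maximum.

local maximum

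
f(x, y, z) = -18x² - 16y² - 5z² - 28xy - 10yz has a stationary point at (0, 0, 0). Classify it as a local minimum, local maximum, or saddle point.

The Hessian at the origin is H = [[-36, -28, 0], [-28, -32, -10], [0, -10, -10]].
Row-reducing H symmetrically gives the diagonal entries -36, -92/9, -5/23.
So there are 3 negative pivots.
H is negative definite, so the origin is a strict local maximum.

local maximum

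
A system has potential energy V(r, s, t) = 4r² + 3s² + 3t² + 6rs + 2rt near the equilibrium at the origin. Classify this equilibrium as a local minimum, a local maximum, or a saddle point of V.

The Hessian at the origin is H = [[8, 6, 2], [6, 6, 0], [2, 0, 6]].
Applying the same elementary operations to the rows and columns of H produces a congruent diagonal matrix with entries 8, 3/2, 4.
Counting signs: 3 positive.
H is positive definite, so the origin is a strict local minimum.

local minimum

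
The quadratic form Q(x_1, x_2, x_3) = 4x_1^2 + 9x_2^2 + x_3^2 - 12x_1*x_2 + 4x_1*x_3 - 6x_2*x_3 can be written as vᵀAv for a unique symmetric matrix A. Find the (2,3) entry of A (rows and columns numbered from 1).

-3

The coefficient of x_2·x_3 in Q is -6. For a symmetric A this equals A[2,3] + A[3,2] = 2·A[2,3].
So A[2,3] = -6/2 = -3.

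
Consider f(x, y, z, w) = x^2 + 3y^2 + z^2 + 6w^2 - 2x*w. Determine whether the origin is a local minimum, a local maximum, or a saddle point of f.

The Hessian at the origin is H = [[2, 0, 0, -2], [0, 6, 0, 0], [0, 0, 2, 0], [-2, 0, 0, 12]].
Symmetric row and column elimination reduces H to a congruent diagonal form with pivots 2, 6, 2, 10.
That gives 4 positive pivots.
H is positive definite, so the origin is a strict local minimum.

local minimum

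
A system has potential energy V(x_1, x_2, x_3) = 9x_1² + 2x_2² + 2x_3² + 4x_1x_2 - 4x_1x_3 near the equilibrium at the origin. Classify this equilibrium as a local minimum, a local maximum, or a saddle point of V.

The Hessian at the origin is H = [[18, 4, -4], [4, 4, 0], [-4, 0, 4]].
Row-reducing H symmetrically gives the diagonal entries 18, 28/9, 20/7.
That gives 3 positive pivots.
H is positive definite, so the origin is a strict local minimum.

local minimum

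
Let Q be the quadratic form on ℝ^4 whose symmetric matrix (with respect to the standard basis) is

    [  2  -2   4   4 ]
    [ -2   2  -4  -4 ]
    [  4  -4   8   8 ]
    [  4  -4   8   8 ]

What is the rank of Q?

Applying the same elementary operations to the rows and columns of A produces a congruent diagonal matrix with entries 2, 0, 0, 0.
So there are 1 positive, 3 zero pivots.
The rank is the number of nonzero pivots: 1.

1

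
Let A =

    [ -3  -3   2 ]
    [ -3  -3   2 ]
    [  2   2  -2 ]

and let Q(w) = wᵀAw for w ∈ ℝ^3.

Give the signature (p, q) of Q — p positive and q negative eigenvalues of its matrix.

(0, 2)

Congruent diagonalization of A (simultaneous row and column reduction) yields pivots -3, 0, -2/3.
That gives 2 negative, 1 zero pivots.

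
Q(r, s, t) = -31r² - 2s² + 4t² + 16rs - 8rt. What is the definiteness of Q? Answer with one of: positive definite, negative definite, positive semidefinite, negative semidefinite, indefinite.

The symmetric matrix is A = [[-31, 8, -4], [8, -2, 0], [-4, 0, 4]].
Symmetric row and column elimination reduces A to a congruent diagonal form with pivots -31, 2/31, -12.
That gives 1 positive, 2 negative pivots.
Hence Q is indefinite.

indefinite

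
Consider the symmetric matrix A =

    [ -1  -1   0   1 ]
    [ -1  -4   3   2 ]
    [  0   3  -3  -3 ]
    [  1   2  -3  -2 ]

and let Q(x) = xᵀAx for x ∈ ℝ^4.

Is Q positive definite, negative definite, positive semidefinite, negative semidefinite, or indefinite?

indefinite

A is congruent to a diagonal matrix with 1 positive, 3 negative and 0 zero entries, so Q is indefinite.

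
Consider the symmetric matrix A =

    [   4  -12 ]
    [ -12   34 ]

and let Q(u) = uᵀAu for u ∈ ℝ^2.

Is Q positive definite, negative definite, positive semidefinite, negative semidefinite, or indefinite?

Applying the same elementary operations to the rows and columns of A produces a congruent diagonal matrix with entries 4, -2.
That gives 1 positive, 1 negative pivots.
Hence Q is indefinite.

indefinite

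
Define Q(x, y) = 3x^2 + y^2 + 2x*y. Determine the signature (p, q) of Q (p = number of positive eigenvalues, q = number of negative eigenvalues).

(2, 0)

The symmetric matrix is A = [[3, 1], [1, 1]].
Applying the same elementary operations to the rows and columns of A produces a congruent diagonal matrix with entries 3, 2/3.
That gives 2 positive pivots.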